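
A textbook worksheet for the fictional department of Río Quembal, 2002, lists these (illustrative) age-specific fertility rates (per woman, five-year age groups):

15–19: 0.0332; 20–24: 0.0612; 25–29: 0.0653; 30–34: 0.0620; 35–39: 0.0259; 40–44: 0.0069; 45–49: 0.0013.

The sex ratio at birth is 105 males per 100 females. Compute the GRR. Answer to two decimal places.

0.62

Proportion female at birth = 100 / (100 + 105) = 0.48780.
Sum of ASFRs = 0.0332 + 0.0612 + 0.0653 + 0.0620 + 0.0259 + 0.0069 + 0.0013 = 0.2558
TFR = 5 × 0.2558 = 1.279
GRR = 0.48780 × 1.279 = 0.62390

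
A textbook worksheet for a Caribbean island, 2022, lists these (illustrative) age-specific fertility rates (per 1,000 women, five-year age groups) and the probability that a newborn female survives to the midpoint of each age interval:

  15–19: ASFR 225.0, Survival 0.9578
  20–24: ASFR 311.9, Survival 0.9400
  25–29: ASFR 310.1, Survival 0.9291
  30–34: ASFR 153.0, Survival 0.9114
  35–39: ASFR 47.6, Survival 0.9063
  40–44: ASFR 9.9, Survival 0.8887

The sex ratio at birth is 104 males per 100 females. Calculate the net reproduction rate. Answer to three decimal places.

Proportion female at birth = 100 / (100 + 104) = 0.49020.
Weighting each age-specific rate by interval width and survival:
  15–19: 5 × 225.0/1000 × 0.9578 = 1.07753
  20–24: 5 × 311.9/1000 × 0.9400 = 1.46593
  25–29: 5 × 310.1/1000 × 0.9291 = 1.44057
  30–34: 5 × 153.0/1000 × 0.9114 = 0.69722
  35–39: 5 × 47.6/1000 × 0.9063 = 0.21570
  40–44: 5 × 9.9/1000 × 0.8887 = 0.04399
Sum = 4.94094
NRR = 0.49020 × 4.94094 = 2.42205

2.422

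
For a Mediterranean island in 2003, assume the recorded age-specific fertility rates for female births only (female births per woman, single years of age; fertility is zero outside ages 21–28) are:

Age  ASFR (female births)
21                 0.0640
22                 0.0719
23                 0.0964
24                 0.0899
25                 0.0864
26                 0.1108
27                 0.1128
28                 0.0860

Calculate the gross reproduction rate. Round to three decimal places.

0.718

Sum of female ASFRs = 0.0640 + 0.0719 + 0.0964 + 0.0899 + 0.0864 + 0.1108 + 0.1128 + 0.0860 = 0.7182
GRR = 0.7182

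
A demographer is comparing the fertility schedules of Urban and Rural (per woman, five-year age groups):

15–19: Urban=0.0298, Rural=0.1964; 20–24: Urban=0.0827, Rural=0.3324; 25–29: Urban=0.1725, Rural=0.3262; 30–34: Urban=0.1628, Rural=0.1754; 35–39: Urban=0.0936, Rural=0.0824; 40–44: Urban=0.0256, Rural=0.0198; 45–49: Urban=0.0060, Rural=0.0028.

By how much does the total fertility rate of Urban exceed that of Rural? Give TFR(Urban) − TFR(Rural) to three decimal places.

Urban:
  Sum of ASFRs = 0.0298 + 0.0827 + 0.1725 + 0.1628 + 0.0936 + 0.0256 + 0.0060 = 0.5730
  TFR = 5 × 0.5730 = 2.865
Rural:
  Sum of ASFRs = 0.1964 + 0.3324 + 0.3262 + 0.1754 + 0.0824 + 0.0198 + 0.0028 = 1.1354
  TFR = 5 × 1.1354 = 5.677
Difference = 2.865 − 5.677 = -2.812

-2.812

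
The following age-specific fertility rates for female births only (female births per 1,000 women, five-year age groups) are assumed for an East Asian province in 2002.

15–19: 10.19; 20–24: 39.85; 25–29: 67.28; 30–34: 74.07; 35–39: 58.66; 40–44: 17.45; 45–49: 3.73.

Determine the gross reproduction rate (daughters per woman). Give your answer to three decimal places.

1.356

Sum of female ASFRs = 10.19 + 39.85 + 67.28 + 74.07 + 58.66 + 17.45 + 3.73 = 271.23
GRR = 5 × 271.23 / 1000 = 1.35615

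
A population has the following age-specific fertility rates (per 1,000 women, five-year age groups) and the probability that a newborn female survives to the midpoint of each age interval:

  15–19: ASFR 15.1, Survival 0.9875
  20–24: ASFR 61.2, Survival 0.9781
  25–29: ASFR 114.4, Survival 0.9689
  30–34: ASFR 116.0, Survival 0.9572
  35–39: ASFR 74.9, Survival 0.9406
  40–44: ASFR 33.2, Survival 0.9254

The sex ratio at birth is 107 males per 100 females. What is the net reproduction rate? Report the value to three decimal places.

0.961

Proportion female at birth = 100 / (100 + 107) = 0.48309.
Weighting each age-specific rate by interval width and survival:
  15–19: 5 × 15.1/1000 × 0.9875 = 0.07456
  20–24: 5 × 61.2/1000 × 0.9781 = 0.29930
  25–29: 5 × 114.4/1000 × 0.9689 = 0.55421
  30–34: 5 × 116.0/1000 × 0.9572 = 0.55518
  35–39: 5 × 74.9/1000 × 0.9406 = 0.35225
  40–44: 5 × 33.2/1000 × 0.9254 = 0.15362
Sum = 1.98912
NRR = 0.48309 × 1.98912 = 0.96092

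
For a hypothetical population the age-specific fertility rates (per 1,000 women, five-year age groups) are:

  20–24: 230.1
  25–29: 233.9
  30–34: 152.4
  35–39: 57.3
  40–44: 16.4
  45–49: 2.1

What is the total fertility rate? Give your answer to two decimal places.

Sum of ASFRs = 230.1 + 233.9 + 152.4 + 57.3 + 16.4 + 2.1 = 692.2
TFR = 5 × 692.2 / 1000 = 3.461

3.46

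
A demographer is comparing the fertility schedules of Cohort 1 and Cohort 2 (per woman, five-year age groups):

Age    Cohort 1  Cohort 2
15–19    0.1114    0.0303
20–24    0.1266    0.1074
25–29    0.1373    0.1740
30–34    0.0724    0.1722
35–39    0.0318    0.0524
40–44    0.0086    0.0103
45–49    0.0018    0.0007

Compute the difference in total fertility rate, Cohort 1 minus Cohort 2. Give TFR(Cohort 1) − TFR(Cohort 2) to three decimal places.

Cohort 1:
  Sum of ASFRs = 0.1114 + 0.1266 + 0.1373 + 0.0724 + 0.0318 + 0.0086 + 0.0018 = 0.4899
  TFR = 5 × 0.4899 = 2.4495
Cohort 2:
  Sum of ASFRs = 0.0303 + 0.1074 + 0.1740 + 0.1722 + 0.0524 + 0.0103 + 0.0007 = 0.5473
  TFR = 5 × 0.5473 = 2.7365
Difference = 2.4495 − 2.7365 = -0.287

-0.287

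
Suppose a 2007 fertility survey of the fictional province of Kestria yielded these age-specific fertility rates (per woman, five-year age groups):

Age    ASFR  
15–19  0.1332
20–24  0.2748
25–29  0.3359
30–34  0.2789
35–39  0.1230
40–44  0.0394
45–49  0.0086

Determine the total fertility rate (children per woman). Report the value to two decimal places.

5.97

Sum of ASFRs = 0.1332 + 0.2748 + 0.3359 + 0.2789 + 0.1230 + 0.0394 + 0.0086 = 1.1938
TFR = 5 × 1.1938 = 5.969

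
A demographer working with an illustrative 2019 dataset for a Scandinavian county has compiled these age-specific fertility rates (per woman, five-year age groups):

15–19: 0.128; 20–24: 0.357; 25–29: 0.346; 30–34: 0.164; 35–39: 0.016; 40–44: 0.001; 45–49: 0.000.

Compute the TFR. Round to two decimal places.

Sum of ASFRs = 0.128 + 0.357 + 0.346 + 0.164 + 0.016 + 0.001 + 0.000 = 1.012
TFR = 5 × 1.012 = 5.06

5.06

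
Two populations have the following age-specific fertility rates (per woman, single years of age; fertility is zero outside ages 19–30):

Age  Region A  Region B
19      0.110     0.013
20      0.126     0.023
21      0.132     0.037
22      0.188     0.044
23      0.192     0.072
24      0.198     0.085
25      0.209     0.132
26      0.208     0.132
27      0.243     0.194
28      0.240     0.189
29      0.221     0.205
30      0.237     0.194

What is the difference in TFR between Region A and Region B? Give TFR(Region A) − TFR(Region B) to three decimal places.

0.984

Region A:
  Sum of ASFRs = 0.110 + 0.126 + 0.132 + 0.188 + 0.192 + 0.198 + 0.209 + 0.208 + 0.243 + 0.240 + 0.221 + 0.237 = 2.304
  TFR = 2.304
Region B:
  Sum of ASFRs = 0.013 + 0.023 + 0.037 + 0.044 + 0.072 + 0.085 + 0.132 + 0.132 + 0.194 + 0.189 + 0.205 + 0.194 = 1.320
  TFR = 1.32
Difference = 2.304 − 1.32 = 0.984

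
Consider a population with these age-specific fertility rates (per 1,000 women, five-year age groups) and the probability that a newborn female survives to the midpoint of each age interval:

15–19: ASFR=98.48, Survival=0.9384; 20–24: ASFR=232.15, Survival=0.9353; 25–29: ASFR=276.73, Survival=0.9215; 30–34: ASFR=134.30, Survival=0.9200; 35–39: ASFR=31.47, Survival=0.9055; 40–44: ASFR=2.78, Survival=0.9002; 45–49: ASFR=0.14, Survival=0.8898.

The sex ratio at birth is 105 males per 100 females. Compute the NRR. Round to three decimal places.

Proportion female at birth = 100 / (100 + 105) = 0.48780.
Each age group contributes 5 × ASFR × survival:
  15–19: 5 × 98.48/1000 × 0.9384 = 0.46207
  20–24: 5 × 232.15/1000 × 0.9353 = 1.08565
  25–29: 5 × 276.73/1000 × 0.9215 = 1.27503
  30–34: 5 × 134.30/1000 × 0.9200 = 0.61778
  35–39: 5 × 31.47/1000 × 0.9055 = 0.14248
  40–44: 5 × 2.78/1000 × 0.9002 = 0.01251
  45–49: 5 × 0.14/1000 × 0.8898 = 0.00062
Sum = 3.59614
NRR = 0.48780 × 3.59614 = 1.75420
NRR > 1, so each generation more than replaces itself.

1.754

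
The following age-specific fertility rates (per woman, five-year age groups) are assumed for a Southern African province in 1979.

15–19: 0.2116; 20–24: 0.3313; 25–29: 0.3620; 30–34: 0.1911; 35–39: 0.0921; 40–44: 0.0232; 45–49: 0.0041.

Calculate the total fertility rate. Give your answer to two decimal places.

Sum of ASFRs = 0.2116 + 0.3313 + 0.3620 + 0.1911 + 0.0921 + 0.0232 + 0.0041 = 1.2154
TFR = 5 × 1.2154 = 6.077

6.08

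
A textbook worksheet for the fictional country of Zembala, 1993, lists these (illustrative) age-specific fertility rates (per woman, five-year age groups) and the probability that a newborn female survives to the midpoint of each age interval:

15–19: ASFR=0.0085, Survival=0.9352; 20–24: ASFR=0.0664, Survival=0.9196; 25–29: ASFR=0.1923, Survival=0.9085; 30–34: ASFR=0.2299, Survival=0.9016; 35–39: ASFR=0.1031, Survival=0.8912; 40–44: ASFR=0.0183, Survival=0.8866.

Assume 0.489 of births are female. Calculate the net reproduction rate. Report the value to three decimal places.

Proportion female at birth = 0.489.
Per-age-group product (5 × ASFR × survival probability):
  15–19: 5 × 0.0085 × 0.9352 = 0.03975
  20–24: 5 × 0.0664 × 0.9196 = 0.30531
  25–29: 5 × 0.1923 × 0.9085 = 0.87352
  30–34: 5 × 0.2299 × 0.9016 = 1.03639
  35–39: 5 × 0.1031 × 0.8912 = 0.45941
  40–44: 5 × 0.0183 × 0.8866 = 0.08112
Sum = 2.79550
NRR = 0.489 × 2.79550 = 1.36700
NRR > 1, so each generation more than replaces itself.

1.367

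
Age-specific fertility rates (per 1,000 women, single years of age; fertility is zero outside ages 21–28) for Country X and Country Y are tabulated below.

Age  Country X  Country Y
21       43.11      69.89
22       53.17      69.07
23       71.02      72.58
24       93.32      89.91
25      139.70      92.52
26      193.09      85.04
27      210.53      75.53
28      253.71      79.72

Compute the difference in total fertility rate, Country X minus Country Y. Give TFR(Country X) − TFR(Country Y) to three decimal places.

0.423

Country X:
  Sum of ASFRs = 43.11 + 53.17 + 71.02 + 93.32 + 139.70 + 193.09 + 210.53 + 253.71 = 1057.65
  TFR = 1057.65 / 1000 = 1.05765
Country Y:
  Sum of ASFRs = 69.89 + 69.07 + 72.58 + 89.91 + 92.52 + 85.04 + 75.53 + 79.72 = 634.26
  TFR = 634.26 / 1000 = 0.63426
Difference = 1.05765 − 0.63426 = 0.42339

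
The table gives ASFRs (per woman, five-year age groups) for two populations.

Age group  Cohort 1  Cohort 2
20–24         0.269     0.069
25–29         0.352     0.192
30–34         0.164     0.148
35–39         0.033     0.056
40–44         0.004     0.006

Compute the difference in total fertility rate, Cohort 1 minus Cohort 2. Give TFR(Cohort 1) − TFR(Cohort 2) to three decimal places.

1.755

Cohort 1:
  Sum of ASFRs = 0.269 + 0.352 + 0.164 + 0.033 + 0.004 = 0.822
  TFR = 5 × 0.822 = 4.11
Cohort 2:
  Sum of ASFRs = 0.069 + 0.192 + 0.148 + 0.056 + 0.006 = 0.471
  TFR = 5 × 0.471 = 2.355
Difference = 4.11 − 2.355 = 1.755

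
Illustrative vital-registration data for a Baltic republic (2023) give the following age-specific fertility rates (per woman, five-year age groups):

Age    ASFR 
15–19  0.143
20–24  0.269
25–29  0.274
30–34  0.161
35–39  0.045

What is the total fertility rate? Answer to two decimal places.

Sum of ASFRs = 0.143 + 0.269 + 0.274 + 0.161 + 0.045 = 0.892
TFR = 5 × 0.892 = 4.46

4.46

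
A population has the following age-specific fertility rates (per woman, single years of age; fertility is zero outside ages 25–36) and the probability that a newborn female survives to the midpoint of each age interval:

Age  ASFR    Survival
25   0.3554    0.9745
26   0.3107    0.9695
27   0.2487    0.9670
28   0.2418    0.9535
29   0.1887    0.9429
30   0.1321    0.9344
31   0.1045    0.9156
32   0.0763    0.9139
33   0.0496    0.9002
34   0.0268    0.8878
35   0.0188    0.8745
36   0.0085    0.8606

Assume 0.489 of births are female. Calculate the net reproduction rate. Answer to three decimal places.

0.820

Proportion female at birth = 0.489.
Survival-weighted fertility by age (1·fₓ·Sₓ):
  25: 1 × 0.3554 × 0.9745 = 0.34634
  26: 1 × 0.3107 × 0.9695 = 0.30122
  27: 1 × 0.2487 × 0.9670 = 0.24049
  28: 1 × 0.2418 × 0.9535 = 0.23056
  29: 1 × 0.1887 × 0.9429 = 0.17793
  30: 1 × 0.1321 × 0.9344 = 0.12343
  31: 1 × 0.1045 × 0.9156 = 0.09568
  32: 1 × 0.0763 × 0.9139 = 0.06973
  33: 1 × 0.0496 × 0.9002 = 0.04465
  34: 1 × 0.0268 × 0.8878 = 0.02379
  35: 1 × 0.0188 × 0.8745 = 0.01644
  36: 1 × 0.0085 × 0.8606 = 0.00732
Sum = 1.67758
NRR = 0.489 × 1.67758 = 0.82034
An NRR under 1 implies long-run decline under these rates.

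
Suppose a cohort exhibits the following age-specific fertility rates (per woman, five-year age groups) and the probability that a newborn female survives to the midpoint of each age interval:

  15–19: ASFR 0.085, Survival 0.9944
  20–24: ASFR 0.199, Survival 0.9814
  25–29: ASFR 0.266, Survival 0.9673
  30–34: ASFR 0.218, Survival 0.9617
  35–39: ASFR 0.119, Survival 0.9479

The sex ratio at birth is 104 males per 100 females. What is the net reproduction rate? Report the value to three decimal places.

2.107

Proportion female at birth = 100 / (100 + 104) = 0.49020.
Per-age-group product (5 × ASFR × survival probability):
  15–19: 5 × 0.085 × 0.9944 = 0.42262
  20–24: 5 × 0.199 × 0.9814 = 0.97649
  25–29: 5 × 0.266 × 0.9673 = 1.28651
  30–34: 5 × 0.218 × 0.9617 = 1.04825
  35–39: 5 × 0.119 × 0.9479 = 0.56400
Sum = 4.29787
NRR = 0.49020 × 4.29787 = 2.10682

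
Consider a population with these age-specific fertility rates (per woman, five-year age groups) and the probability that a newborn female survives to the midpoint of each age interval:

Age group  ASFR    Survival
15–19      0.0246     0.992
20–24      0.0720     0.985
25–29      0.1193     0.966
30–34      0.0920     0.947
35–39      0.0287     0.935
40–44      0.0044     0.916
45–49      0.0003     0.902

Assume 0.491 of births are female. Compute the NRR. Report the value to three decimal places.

0.807

Proportion female at birth = 0.491.
Each age group contributes 5 × ASFR × survival:
  15–19: 5 × 0.0246 × 0.992 = 0.12202
  20–24: 5 × 0.0720 × 0.985 = 0.35460
  25–29: 5 × 0.1193 × 0.966 = 0.57622
  30–34: 5 × 0.0920 × 0.947 = 0.43562
  35–39: 5 × 0.0287 × 0.935 = 0.13417
  40–44: 5 × 0.0044 × 0.916 = 0.02015
  45–49: 5 × 0.0003 × 0.902 = 0.00135
Sum = 1.64413
NRR = 0.491 × 1.64413 = 0.80727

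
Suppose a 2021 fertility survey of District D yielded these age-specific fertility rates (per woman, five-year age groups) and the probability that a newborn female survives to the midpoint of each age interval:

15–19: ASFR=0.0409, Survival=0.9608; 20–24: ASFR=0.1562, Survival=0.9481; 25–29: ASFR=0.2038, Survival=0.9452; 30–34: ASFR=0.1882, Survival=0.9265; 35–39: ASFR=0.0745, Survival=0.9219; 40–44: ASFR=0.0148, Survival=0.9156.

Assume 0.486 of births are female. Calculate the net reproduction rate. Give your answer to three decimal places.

1.547

Proportion female at birth = 0.486.
Per-age-group product (5 × ASFR × survival probability):
  15–19: 5 × 0.0409 × 0.9608 = 0.19648
  20–24: 5 × 0.1562 × 0.9481 = 0.74047
  25–29: 5 × 0.2038 × 0.9452 = 0.96316
  30–34: 5 × 0.1882 × 0.9265 = 0.87184
  35–39: 5 × 0.0745 × 0.9219 = 0.34341
  40–44: 5 × 0.0148 × 0.9156 = 0.06775
Sum = 3.18311
NRR = 0.486 × 3.18311 = 1.54699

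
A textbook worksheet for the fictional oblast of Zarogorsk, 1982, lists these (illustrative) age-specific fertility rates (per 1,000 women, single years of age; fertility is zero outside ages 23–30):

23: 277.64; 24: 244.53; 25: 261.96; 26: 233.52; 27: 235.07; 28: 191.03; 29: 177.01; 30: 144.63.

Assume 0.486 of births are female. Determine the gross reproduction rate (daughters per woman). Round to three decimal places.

Proportion female at birth = 0.486.
Sum of ASFRs = 277.64 + 244.53 + 261.96 + 233.52 + 235.07 + 191.03 + 177.01 + 144.63 = 1765.39
TFR = 1765.39 / 1000 = 1.76539
GRR = 0.486 × 1.76539 = 0.85798

0.858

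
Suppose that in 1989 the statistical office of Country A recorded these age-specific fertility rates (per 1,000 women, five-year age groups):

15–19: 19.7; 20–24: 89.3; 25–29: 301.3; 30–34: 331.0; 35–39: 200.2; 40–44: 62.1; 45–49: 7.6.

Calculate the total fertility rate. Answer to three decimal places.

5.056

Sum of ASFRs = 19.7 + 89.3 + 301.3 + 331.0 + 200.2 + 62.1 + 7.6 = 1011.2
TFR = 5 × 1011.2 / 1000 = 5.056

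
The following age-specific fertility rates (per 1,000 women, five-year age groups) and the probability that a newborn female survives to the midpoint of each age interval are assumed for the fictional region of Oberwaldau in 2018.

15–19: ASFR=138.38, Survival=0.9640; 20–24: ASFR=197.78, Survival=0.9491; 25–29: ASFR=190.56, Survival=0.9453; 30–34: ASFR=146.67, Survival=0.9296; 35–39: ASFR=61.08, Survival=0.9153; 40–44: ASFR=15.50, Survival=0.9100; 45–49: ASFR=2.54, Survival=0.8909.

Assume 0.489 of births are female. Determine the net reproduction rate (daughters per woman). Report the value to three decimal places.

1.736

Proportion female at birth = 0.489.
Weighting each age-specific rate by interval width and survival:
  15–19: 5 × 138.38/1000 × 0.9640 = 0.66699
  20–24: 5 × 197.78/1000 × 0.9491 = 0.93856
  25–29: 5 × 190.56/1000 × 0.9453 = 0.90068
  30–34: 5 × 146.67/1000 × 0.9296 = 0.68172
  35–39: 5 × 61.08/1000 × 0.9153 = 0.27953
  40–44: 5 × 15.50/1000 × 0.9100 = 0.07053
  45–49: 5 × 2.54/1000 × 0.8909 = 0.01131
Sum = 3.54932
NRR = 0.489 × 3.54932 = 1.73562
With NRR above 1 the population is above replacement fertility.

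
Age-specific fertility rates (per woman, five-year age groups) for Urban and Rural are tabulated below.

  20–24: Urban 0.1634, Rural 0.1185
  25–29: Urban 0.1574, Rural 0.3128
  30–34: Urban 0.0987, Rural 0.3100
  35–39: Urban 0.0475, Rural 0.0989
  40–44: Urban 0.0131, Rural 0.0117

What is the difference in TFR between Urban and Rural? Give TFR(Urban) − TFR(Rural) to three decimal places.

Urban:
  Sum of ASFRs = 0.1634 + 0.1574 + 0.0987 + 0.0475 + 0.0131 = 0.4801
  TFR = 5 × 0.4801 = 2.4005
Rural:
  Sum of ASFRs = 0.1185 + 0.3128 + 0.3100 + 0.0989 + 0.0117 = 0.8519
  TFR = 5 × 0.8519 = 4.2595
Difference = 2.4005 − 4.2595 = -1.859

-1.859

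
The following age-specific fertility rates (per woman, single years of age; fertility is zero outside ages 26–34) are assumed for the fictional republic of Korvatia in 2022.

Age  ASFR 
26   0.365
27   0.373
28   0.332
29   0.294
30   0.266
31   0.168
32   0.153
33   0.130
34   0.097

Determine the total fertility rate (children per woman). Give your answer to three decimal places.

Sum of ASFRs = 0.365 + 0.373 + 0.332 + 0.294 + 0.266 + 0.168 + 0.153 + 0.130 + 0.097 = 2.178
TFR = 2.178

2.178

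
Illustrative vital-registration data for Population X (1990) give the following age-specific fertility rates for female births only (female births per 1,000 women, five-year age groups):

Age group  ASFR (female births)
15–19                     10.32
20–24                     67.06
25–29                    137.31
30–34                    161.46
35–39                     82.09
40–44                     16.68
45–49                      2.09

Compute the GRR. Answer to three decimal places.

2.385

Sum of female ASFRs = 10.32 + 67.06 + 137.31 + 161.46 + 82.09 + 16.68 + 2.09 = 477.01
GRR = 5 × 477.01 / 1000 = 2.38505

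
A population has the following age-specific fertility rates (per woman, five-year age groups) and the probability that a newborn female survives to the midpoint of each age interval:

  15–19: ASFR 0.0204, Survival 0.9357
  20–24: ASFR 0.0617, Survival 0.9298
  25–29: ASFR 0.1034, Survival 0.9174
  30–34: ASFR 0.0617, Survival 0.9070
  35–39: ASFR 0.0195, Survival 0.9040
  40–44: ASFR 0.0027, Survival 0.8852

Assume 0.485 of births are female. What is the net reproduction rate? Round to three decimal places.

0.600

Proportion female at birth = 0.485.
Each age group contributes 5 × ASFR × survival:
  15–19: 5 × 0.0204 × 0.9357 = 0.09544
  20–24: 5 × 0.0617 × 0.9298 = 0.28684
  25–29: 5 × 0.1034 × 0.9174 = 0.47430
  30–34: 5 × 0.0617 × 0.9070 = 0.27981
  35–39: 5 × 0.0195 × 0.9040 = 0.08814
  40–44: 5 × 0.0027 × 0.8852 = 0.01195
Sum = 1.23648
NRR = 0.485 × 1.23648 = 0.59969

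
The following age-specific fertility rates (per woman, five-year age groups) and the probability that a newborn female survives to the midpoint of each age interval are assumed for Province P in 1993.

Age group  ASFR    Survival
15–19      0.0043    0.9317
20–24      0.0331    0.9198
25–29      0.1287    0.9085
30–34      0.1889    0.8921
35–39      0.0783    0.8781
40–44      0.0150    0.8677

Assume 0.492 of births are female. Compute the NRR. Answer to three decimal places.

Proportion female at birth = 0.492.
Weighting each age-specific rate by interval width and survival:
  15–19: 5 × 0.0043 × 0.9317 = 0.02003
  20–24: 5 × 0.0331 × 0.9198 = 0.15223
  25–29: 5 × 0.1287 × 0.9085 = 0.58462
  30–34: 5 × 0.1889 × 0.8921 = 0.84259
  35–39: 5 × 0.0783 × 0.8781 = 0.34378
  40–44: 5 × 0.0150 × 0.8677 = 0.06508
Sum = 2.00833
NRR = 0.492 × 2.00833 = 0.98810
With NRR below 1 the population is below replacement fertility.

0.988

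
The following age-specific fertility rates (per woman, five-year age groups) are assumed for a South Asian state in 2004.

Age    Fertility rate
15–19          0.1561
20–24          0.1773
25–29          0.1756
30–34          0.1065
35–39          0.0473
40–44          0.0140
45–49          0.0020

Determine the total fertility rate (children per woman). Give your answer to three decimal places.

Sum of ASFRs = 0.1561 + 0.1773 + 0.1756 + 0.1065 + 0.0473 + 0.0140 + 0.0020 = 0.6788
TFR = 5 × 0.6788 = 3.394

3.394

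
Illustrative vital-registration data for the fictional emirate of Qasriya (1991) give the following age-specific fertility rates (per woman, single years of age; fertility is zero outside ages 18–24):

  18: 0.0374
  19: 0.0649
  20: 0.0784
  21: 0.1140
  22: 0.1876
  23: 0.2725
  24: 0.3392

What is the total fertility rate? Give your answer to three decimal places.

1.094

Sum of ASFRs = 0.0374 + 0.0649 + 0.0784 + 0.1140 + 0.1876 + 0.2725 + 0.3392 = 1.0940
TFR = 1.094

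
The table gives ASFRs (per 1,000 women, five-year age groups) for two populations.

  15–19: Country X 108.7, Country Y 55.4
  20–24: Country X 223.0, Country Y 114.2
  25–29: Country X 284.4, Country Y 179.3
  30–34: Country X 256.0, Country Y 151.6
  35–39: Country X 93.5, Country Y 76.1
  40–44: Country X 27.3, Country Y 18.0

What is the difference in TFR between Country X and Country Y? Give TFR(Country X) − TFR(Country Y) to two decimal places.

1.99

Country X:
  Sum of ASFRs = 108.7 + 223.0 + 284.4 + 256.0 + 93.5 + 27.3 = 992.9
  TFR = 5 × 992.9 / 1000 = 4.9645
Country Y:
  Sum of ASFRs = 55.4 + 114.2 + 179.3 + 151.6 + 76.1 + 18.0 = 594.6
  TFR = 5 × 594.6 / 1000 = 2.973
Difference = 4.9645 − 2.973 = 1.9915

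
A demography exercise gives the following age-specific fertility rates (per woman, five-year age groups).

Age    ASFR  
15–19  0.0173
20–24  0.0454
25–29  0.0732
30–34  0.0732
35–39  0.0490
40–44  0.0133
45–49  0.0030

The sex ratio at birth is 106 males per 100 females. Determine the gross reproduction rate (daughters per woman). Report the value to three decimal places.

0.666

Proportion female at birth = 100 / (100 + 106) = 0.48544.
Sum of ASFRs = 0.0173 + 0.0454 + 0.0732 + 0.0732 + 0.0490 + 0.0133 + 0.0030 = 0.2744
TFR = 5 × 0.2744 = 1.372
GRR = 0.48544 × 1.372 = 0.66602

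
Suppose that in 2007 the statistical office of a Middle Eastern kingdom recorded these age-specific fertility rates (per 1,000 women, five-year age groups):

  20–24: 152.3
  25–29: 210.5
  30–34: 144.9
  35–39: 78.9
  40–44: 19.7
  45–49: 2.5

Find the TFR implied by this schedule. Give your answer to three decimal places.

3.044

Sum of ASFRs = 152.3 + 210.5 + 144.9 + 78.9 + 19.7 + 2.5 = 608.8
TFR = 5 × 608.8 / 1000 = 3.044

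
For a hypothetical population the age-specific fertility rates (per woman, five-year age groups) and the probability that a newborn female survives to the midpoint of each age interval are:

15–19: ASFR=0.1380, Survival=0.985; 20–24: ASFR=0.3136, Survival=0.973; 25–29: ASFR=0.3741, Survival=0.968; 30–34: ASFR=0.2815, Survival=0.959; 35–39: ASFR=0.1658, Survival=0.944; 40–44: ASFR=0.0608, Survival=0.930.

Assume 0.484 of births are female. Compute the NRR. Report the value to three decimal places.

3.113

Proportion female at birth = 0.484.
Each age group contributes 5 × ASFR × survival:
  15–19: 5 × 0.1380 × 0.985 = 0.67965
  20–24: 5 × 0.3136 × 0.973 = 1.52566
  25–29: 5 × 0.3741 × 0.968 = 1.81064
  30–34: 5 × 0.2815 × 0.959 = 1.34979
  35–39: 5 × 0.1658 × 0.944 = 0.78258
  40–44: 5 × 0.0608 × 0.930 = 0.28272
Sum = 6.43104
NRR = 0.484 × 6.43104 = 3.11262
With NRR above 1 the population is above replacement fertility.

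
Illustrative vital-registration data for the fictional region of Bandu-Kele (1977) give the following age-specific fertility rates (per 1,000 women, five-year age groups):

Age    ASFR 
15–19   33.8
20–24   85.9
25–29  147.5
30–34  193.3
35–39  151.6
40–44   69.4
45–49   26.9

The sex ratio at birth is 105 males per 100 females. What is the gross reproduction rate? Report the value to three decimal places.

Proportion female at birth = 100 / (100 + 105) = 0.48780.
Sum of ASFRs = 33.8 + 85.9 + 147.5 + 193.3 + 151.6 + 69.4 + 26.9 = 708.4
TFR = 5 × 708.4 / 1000 = 3.542
GRR = 0.48780 × 3.542 = 1.72779

1.728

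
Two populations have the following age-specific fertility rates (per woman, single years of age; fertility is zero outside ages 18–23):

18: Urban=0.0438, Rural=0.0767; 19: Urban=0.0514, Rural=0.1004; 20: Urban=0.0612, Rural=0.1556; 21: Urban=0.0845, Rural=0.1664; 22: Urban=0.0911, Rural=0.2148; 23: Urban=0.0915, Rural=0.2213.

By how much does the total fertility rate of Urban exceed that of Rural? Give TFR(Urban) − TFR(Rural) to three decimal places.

-0.512

Urban:
  Sum of ASFRs = 0.0438 + 0.0514 + 0.0612 + 0.0845 + 0.0911 + 0.0915 = 0.4235
  TFR = 0.4235
Rural:
  Sum of ASFRs = 0.0767 + 0.1004 + 0.1556 + 0.1664 + 0.2148 + 0.2213 = 0.9352
  TFR = 0.9352
Difference = 0.4235 − 0.9352 = -0.5117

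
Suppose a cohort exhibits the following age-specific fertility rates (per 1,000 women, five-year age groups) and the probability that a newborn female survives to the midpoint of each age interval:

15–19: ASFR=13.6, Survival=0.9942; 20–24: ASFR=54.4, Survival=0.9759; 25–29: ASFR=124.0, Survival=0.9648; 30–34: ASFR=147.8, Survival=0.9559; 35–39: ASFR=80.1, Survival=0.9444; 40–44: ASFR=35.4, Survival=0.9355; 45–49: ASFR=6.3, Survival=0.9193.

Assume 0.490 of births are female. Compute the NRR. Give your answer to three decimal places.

1.083

Proportion female at birth = 0.490.
Survival-weighted fertility by age (5·fₓ·Sₓ):
  15–19: 5 × 13.6/1000 × 0.9942 = 0.06761
  20–24: 5 × 54.4/1000 × 0.9759 = 0.26544
  25–29: 5 × 124.0/1000 × 0.9648 = 0.59818
  30–34: 5 × 147.8/1000 × 0.9559 = 0.70641
  35–39: 5 × 80.1/1000 × 0.9444 = 0.37823
  40–44: 5 × 35.4/1000 × 0.9355 = 0.16558
  45–49: 5 × 6.3/1000 × 0.9193 = 0.02896
Sum = 2.21041
NRR = 0.490 × 2.21041 = 1.08310
With NRR above 1 the population is above replacement fertility.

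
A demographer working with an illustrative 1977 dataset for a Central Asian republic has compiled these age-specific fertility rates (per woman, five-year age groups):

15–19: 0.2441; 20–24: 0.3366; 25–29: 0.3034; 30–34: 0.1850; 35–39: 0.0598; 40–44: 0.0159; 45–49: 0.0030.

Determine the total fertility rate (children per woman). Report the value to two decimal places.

Sum of ASFRs = 0.2441 + 0.3366 + 0.3034 + 0.1850 + 0.0598 + 0.0159 + 0.0030 = 1.1478
TFR = 5 × 1.1478 = 5.739

5.74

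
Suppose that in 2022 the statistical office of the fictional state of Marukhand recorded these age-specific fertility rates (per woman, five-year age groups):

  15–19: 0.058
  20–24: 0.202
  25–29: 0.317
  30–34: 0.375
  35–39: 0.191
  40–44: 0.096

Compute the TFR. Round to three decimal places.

6.195

Sum of ASFRs = 0.058 + 0.202 + 0.317 + 0.375 + 0.191 + 0.096 = 1.239
TFR = 5 × 1.239 = 6.195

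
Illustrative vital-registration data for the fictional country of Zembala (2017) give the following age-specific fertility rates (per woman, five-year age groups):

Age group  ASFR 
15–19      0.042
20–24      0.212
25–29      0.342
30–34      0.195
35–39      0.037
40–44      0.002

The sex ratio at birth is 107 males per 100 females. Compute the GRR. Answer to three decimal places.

2.005

Proportion female at birth = 100 / (100 + 107) = 0.48309.
Sum of ASFRs = 0.042 + 0.212 + 0.342 + 0.195 + 0.037 + 0.002 = 0.830
TFR = 5 × 0.830 = 4.15
GRR = 0.48309 × 4.15 = 2.00482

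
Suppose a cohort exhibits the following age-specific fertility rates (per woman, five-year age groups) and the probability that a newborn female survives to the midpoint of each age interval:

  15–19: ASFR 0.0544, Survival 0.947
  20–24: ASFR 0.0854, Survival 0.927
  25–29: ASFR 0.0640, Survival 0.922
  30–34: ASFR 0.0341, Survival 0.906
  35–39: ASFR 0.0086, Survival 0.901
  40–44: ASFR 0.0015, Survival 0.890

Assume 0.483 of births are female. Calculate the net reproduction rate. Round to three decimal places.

Proportion female at birth = 0.483.
Per-age-group product (5 × ASFR × survival probability):
  15–19: 5 × 0.0544 × 0.947 = 0.25758
  20–24: 5 × 0.0854 × 0.927 = 0.39583
  25–29: 5 × 0.0640 × 0.922 = 0.29504
  30–34: 5 × 0.0341 × 0.906 = 0.15447
  35–39: 5 × 0.0086 × 0.901 = 0.03874
  40–44: 5 × 0.0015 × 0.890 = 0.00668
Sum = 1.14834
NRR = 0.483 × 1.14834 = 0.55465

0.555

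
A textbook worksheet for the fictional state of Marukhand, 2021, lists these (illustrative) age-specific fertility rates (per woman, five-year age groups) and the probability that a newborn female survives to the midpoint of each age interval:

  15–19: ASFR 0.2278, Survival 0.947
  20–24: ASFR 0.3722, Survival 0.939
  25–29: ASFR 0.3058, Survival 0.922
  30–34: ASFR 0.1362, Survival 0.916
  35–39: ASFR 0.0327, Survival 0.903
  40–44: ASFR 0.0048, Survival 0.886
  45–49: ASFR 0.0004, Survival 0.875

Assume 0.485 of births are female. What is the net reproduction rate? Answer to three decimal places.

Proportion female at birth = 0.485.
Per-age-group product (5 × ASFR × survival probability):
  15–19: 5 × 0.2278 × 0.947 = 1.07863
  20–24: 5 × 0.3722 × 0.939 = 1.74748
  25–29: 5 × 0.3058 × 0.922 = 1.40974
  30–34: 5 × 0.1362 × 0.916 = 0.62380
  35–39: 5 × 0.0327 × 0.903 = 0.14764
  40–44: 5 × 0.0048 × 0.886 = 0.02126
  45–49: 5 × 0.0004 × 0.875 = 0.00175
Sum = 5.03030
NRR = 0.485 × 5.03030 = 2.43970
NRR > 1, so each generation more than replaces itself.

2.440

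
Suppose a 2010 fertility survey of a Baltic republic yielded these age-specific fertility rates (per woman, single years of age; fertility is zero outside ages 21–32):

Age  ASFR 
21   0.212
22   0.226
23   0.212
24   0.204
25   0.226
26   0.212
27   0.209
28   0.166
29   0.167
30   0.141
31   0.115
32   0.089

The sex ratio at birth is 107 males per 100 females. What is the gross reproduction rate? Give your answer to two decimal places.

Proportion female at birth = 100 / (100 + 107) = 0.48309.
Sum of ASFRs = 0.212 + 0.226 + 0.212 + 0.204 + 0.226 + 0.212 + 0.209 + 0.166 + 0.167 + 0.141 + 0.115 + 0.089 = 2.179
TFR = 2.179
GRR = 0.48309 × 2.179 = 1.05265

1.05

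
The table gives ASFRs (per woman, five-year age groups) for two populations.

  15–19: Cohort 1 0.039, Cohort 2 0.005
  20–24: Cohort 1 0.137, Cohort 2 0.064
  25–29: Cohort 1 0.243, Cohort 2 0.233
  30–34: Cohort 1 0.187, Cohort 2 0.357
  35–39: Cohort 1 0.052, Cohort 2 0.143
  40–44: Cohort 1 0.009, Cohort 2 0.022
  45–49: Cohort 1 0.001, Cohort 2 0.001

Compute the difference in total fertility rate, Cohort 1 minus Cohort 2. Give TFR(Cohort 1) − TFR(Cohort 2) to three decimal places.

Cohort 1:
  Sum of ASFRs = 0.039 + 0.137 + 0.243 + 0.187 + 0.052 + 0.009 + 0.001 = 0.668
  TFR = 5 × 0.668 = 3.34
Cohort 2:
  Sum of ASFRs = 0.005 + 0.064 + 0.233 + 0.357 + 0.143 + 0.022 + 0.001 = 0.825
  TFR = 5 × 0.825 = 4.125
Difference = 3.34 − 4.125 = -0.785

-0.785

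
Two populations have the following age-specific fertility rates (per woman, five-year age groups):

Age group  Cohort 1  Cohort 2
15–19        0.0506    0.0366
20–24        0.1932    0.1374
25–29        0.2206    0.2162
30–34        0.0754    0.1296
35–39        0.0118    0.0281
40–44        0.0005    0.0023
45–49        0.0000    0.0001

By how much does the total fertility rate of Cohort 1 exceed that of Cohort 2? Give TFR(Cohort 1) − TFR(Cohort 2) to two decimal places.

0.01

Cohort 1:
  Sum of ASFRs = 0.0506 + 0.1932 + 0.2206 + 0.0754 + 0.0118 + 0.0005 + 0.0000 = 0.5521
  TFR = 5 × 0.5521 = 2.7605
Cohort 2:
  Sum of ASFRs = 0.0366 + 0.1374 + 0.2162 + 0.1296 + 0.0281 + 0.0023 + 0.0001 = 0.5503
  TFR = 5 × 0.5503 = 2.7515
Difference = 2.7605 − 2.7515 = 0.009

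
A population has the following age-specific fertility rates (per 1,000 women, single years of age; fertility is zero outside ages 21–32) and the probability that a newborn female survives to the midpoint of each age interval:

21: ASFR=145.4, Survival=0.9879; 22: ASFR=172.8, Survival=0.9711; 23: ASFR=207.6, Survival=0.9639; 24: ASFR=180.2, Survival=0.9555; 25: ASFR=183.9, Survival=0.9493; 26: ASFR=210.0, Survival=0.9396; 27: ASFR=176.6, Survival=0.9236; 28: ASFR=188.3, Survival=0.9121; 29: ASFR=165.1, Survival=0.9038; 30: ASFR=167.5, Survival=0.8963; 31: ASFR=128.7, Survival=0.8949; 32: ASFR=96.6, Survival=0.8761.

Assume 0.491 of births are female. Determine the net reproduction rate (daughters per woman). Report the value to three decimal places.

Proportion female at birth = 0.491.
Survival-weighted fertility by age (1·fₓ·Sₓ):
  21: 1 × 145.4/1000 × 0.9879 = 0.14364
  22: 1 × 172.8/1000 × 0.9711 = 0.16781
  23: 1 × 207.6/1000 × 0.9639 = 0.20011
  24: 1 × 180.2/1000 × 0.9555 = 0.17218
  25: 1 × 183.9/1000 × 0.9493 = 0.17458
  26: 1 × 210.0/1000 × 0.9396 = 0.19732
  27: 1 × 176.6/1000 × 0.9236 = 0.16311
  28: 1 × 188.3/1000 × 0.9121 = 0.17175
  29: 1 × 165.1/1000 × 0.9038 = 0.14922
  30: 1 × 167.5/1000 × 0.8963 = 0.15013
  31: 1 × 128.7/1000 × 0.8949 = 0.11517
  32: 1 × 96.6/1000 × 0.8761 = 0.08463
Sum = 1.88965
NRR = 0.491 × 1.88965 = 0.92782

0.928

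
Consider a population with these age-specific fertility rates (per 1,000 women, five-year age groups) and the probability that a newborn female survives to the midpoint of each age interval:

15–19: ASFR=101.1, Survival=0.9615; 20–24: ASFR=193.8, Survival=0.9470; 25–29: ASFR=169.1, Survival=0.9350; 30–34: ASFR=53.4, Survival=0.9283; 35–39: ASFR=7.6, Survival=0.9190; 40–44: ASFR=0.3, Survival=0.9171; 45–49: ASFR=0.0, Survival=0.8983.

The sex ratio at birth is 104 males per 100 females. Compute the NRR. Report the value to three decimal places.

Proportion female at birth = 100 / (100 + 104) = 0.49020.
Weighting each age-specific rate by interval width and survival:
  15–19: 5 × 101.1/1000 × 0.9615 = 0.48604
  20–24: 5 × 193.8/1000 × 0.9470 = 0.91764
  25–29: 5 × 169.1/1000 × 0.9350 = 0.79054
  30–34: 5 × 53.4/1000 × 0.9283 = 0.24786
  35–39: 5 × 7.6/1000 × 0.9190 = 0.03492
  40–44: 5 × 0.3/1000 × 0.9171 = 0.00138
  45–49: 5 × 0.0/1000 × 0.8983 = 0.00000
Sum = 2.47838
NRR = 0.49020 × 2.47838 = 1.21490

1.215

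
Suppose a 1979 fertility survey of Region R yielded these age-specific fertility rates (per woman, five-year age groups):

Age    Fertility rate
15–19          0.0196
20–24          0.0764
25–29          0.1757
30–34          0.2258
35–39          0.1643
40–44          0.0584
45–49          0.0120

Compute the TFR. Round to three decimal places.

Sum of ASFRs = 0.0196 + 0.0764 + 0.1757 + 0.2258 + 0.1643 + 0.0584 + 0.0120 = 0.7322
TFR = 5 × 0.7322 = 3.661

3.661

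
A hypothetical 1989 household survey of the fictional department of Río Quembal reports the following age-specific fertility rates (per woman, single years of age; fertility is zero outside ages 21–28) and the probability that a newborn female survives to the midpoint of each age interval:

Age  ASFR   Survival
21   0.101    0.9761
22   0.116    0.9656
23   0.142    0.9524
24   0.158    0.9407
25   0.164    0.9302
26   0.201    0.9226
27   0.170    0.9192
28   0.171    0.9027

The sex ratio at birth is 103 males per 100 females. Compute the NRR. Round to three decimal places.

Proportion female at birth = 100 / (100 + 103) = 0.49261.
Each age group contributes 1 × ASFR × survival:
  21: 1 × 0.101 × 0.9761 = 0.09859
  22: 1 × 0.116 × 0.9656 = 0.11201
  23: 1 × 0.142 × 0.9524 = 0.13524
  24: 1 × 0.158 × 0.9407 = 0.14863
  25: 1 × 0.164 × 0.9302 = 0.15255
  26: 1 × 0.201 × 0.9226 = 0.18544
  27: 1 × 0.170 × 0.9192 = 0.15626
  28: 1 × 0.171 × 0.9027 = 0.15436
Sum = 1.14308
NRR = 0.49261 × 1.14308 = 0.56309

0.563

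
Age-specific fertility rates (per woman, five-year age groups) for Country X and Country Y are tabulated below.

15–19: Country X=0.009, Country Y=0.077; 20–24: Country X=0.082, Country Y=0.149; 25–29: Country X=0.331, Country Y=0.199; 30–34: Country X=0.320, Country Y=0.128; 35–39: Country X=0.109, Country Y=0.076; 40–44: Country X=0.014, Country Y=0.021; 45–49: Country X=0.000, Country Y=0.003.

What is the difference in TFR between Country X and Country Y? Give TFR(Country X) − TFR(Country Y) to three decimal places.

Country X:
  Sum of ASFRs = 0.009 + 0.082 + 0.331 + 0.320 + 0.109 + 0.014 + 0.000 = 0.865
  TFR = 5 × 0.865 = 4.325
Country Y:
  Sum of ASFRs = 0.077 + 0.149 + 0.199 + 0.128 + 0.076 + 0.021 + 0.003 = 0.653
  TFR = 5 × 0.653 = 3.265
Difference = 4.325 − 3.265 = 1.06

1.060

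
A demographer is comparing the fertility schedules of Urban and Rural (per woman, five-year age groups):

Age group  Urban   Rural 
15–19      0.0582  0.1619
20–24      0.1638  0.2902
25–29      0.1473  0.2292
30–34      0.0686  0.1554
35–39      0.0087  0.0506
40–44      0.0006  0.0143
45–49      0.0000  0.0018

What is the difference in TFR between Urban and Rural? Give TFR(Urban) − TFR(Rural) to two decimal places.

Urban:
  Sum of ASFRs = 0.0582 + 0.1638 + 0.1473 + 0.0686 + 0.0087 + 0.0006 + 0.0000 = 0.4472
  TFR = 5 × 0.4472 = 2.236
Rural:
  Sum of ASFRs = 0.1619 + 0.2902 + 0.2292 + 0.1554 + 0.0506 + 0.0143 + 0.0018 = 0.9034
  TFR = 5 × 0.9034 = 4.517
Difference = 2.236 − 4.517 = -2.281

-2.28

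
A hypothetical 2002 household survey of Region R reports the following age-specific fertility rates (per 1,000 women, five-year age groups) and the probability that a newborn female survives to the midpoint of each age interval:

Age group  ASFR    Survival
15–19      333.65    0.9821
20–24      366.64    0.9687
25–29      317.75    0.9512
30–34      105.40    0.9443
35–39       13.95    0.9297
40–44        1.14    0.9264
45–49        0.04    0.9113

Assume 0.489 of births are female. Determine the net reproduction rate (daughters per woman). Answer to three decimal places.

Proportion female at birth = 0.489.
Per-age-group product (5 × ASFR × survival probability):
  15–19: 5 × 333.65/1000 × 0.9821 = 1.63839
  20–24: 5 × 366.64/1000 × 0.9687 = 1.77582
  25–29: 5 × 317.75/1000 × 0.9512 = 1.51122
  30–34: 5 × 105.40/1000 × 0.9443 = 0.49765
  35–39: 5 × 13.95/1000 × 0.9297 = 0.06485
  40–44: 5 × 1.14/1000 × 0.9264 = 0.00528
  45–49: 5 × 0.04/1000 × 0.9113 = 0.00018
Sum = 5.49339
NRR = 0.489 × 5.49339 = 2.68627
An NRR exceeding 1 indicates intrinsic growth under these rates.

2.686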